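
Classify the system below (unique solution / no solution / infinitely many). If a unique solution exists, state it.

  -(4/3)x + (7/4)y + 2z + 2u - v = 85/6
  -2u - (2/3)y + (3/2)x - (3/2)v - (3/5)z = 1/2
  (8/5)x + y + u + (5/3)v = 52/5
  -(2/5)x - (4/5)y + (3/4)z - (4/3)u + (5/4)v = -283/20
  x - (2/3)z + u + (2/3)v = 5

x = 4, y = 6, z = 0, u = 3, v = -3

Row-reduce the augmented matrix:
R1 ← R1 / (-4/3).
R2 ← R2 − 3/2·R1.
R3 ← R3 − 8/5·R1.
R4 ← R4 + 2/5·R1.
R5 ← R5 − 1·R1.
R2 ← R2 / (125/96).
R1 ← R1 + 21/16·R2.
R3 ← R3 − 31/10·R2.
R4 ← R4 + 53/40·R2.
R5 ← R5 − 21/16·R2.
R3 ← R3 / (-4776/3125).
R1 ← R1 − 102/625·R3.
R2 ← R2 − 792/625·R3.
R4 ← R4 − 22863/12500·R3.
R5 ← R5 + 1556/1875·R3.
R4 ← R4 / (160259/95520).
R1 ← R1 + 755/796·R4.
R2 ← R2 − 501/199·R4.
R3 ← R3 + 8765/4776·R4.
R5 ← R5 − 2597/3582·R4.
R5 ← R5 / (-17624324/4326993).
R1 ← R1 − 1313185/480777·R5.
R2 ← R2 + 1093940/160259·R5.
R3 ← R3 − 4573925/1442331·R5.
R4 ← R4 − 660673/160259·R5.
Reading off the reduced rows gives x = 4, y = 6, z = 0, u = 3, v = -3.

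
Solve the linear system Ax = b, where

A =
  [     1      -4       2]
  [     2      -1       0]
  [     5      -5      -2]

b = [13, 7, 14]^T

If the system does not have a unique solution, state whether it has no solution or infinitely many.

x_1 = 3, x_2 = -1, x_3 = 3

Row-reduce the augmented matrix:
R2 ← R2 − 2·R1.
R3 ← R3 − 5·R1.
R2 ← R2 / (7).
R1 ← R1 + 4·R2.
R3 ← R3 − 15·R2.
R3 ← R3 / (-24/7).
R1 ← R1 + 2/7·R3.
R2 ← R2 + 4/7·R3.
Reading off the reduced rows gives x_1 = 3, x_2 = -1, x_3 = 3.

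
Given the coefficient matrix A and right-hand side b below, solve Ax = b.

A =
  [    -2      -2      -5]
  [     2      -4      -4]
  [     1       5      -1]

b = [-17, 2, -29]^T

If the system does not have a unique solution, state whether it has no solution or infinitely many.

x_1 = 1, x_2 = -5, x_3 = 5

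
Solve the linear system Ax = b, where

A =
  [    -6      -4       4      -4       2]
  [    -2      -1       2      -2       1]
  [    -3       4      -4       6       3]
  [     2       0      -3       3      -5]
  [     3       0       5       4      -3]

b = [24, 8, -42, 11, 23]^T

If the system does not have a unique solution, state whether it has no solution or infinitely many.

x_1 = -1, x_2 = -3, x_3 = 3, x_4 = -1, x_5 = -5

Row-reduce the augmented matrix:
R1 ← R1 / (-6).
R2 ← R2 + 2·R1.
R3 ← R3 + 3·R1.
R4 ← R4 − 2·R1.
R5 ← R5 − 3·R1.
R2 ← R2 / (1/3).
R1 ← R1 − 2/3·R2.
R3 ← R3 − 6·R2.
R4 ← R4 + 4/3·R2.
R5 ← R5 + 2·R2.
R3 ← R3 / (-18).
R1 ← R1 + 2·R3.
R2 ← R2 − 2·R3.
R4 ← R4 − 1·R3.
R5 ← R5 − 11·R3.
R4 ← R4 / (1/9).
R1 ← R1 + 2/9·R4.
R2 ← R2 − 2/9·R4.
R3 ← R3 + 10/9·R4.
R5 ← R5 − 92/9·R4.
R5 ← R5 / (294).
R1 ← R1 + 7·R5.
R2 ← R2 − 7·R5.
R3 ← R3 + 32·R5.
R4 ← R4 + 29·R5.
Reading off the reduced rows gives x_1 = -1, x_2 = -3, x_3 = 3, x_4 = -1, x_5 = -5.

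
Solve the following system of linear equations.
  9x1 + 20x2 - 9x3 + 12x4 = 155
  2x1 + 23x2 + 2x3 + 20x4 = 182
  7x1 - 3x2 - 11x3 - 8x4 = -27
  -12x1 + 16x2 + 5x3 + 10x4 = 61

infinitely many solutions

Row-reduce:
R1 ← R1 / (9).
R2 ← R2 − 2·R1.
R3 ← R3 − 7·R1.
R4 ← R4 + 12·R1.
R2 ← R2 / (167/9).
R1 ← R1 − 20/9·R2.
R3 ← R3 + 167/9·R2.
R4 ← R4 − 128/3·R2.
Swap R3 and R4.
R3 ← R3 / (-2705/167).
R1 ← R1 + 247/167·R3.
R2 ← R2 − 36/167·R3.
Rank is 3 with 4 unknowns, leaving x4 free.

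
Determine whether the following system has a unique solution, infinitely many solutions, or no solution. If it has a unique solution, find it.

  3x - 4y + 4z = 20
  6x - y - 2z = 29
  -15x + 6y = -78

Row-reduce:
R1 ← R1 / (3).
R2 ← R2 − 6·R1.
R3 ← R3 + 15·R1.
R2 ← R2 / (7).
R1 ← R1 + 4/3·R2.
R3 ← R3 + 14·R2.
Rank is 2 with 3 unknowns, leaving z free.

infinitely many solutions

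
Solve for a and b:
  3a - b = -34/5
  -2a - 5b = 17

Row-reduce the augmented matrix:
R1 ← R1 / (3).
R2 ← R2 + 2·R1.
R2 ← R2 / (-17/3).
R1 ← R1 + 1/3·R2.
Reading off the reduced rows gives a = -3, b = -11/5.

a = -3, b = -11/5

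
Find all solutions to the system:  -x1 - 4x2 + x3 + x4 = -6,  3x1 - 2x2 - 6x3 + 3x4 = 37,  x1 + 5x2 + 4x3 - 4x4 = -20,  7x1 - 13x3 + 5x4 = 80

infinitely many solutions

Row-reduce:
R1 ← R1 / (-1).
R2 ← R2 − 3·R1.
R3 ← R3 − 1·R1.
R4 ← R4 − 7·R1.
R2 ← R2 / (-14).
R1 ← R1 − 4·R2.
R3 ← R3 − 1·R2.
R4 ← R4 + 28·R2.
R3 ← R3 / (67/14).
R1 ← R1 + 13/7·R3.
R2 ← R2 − 3/14·R3.
Rank is 3 with 4 unknowns, leaving x4 free.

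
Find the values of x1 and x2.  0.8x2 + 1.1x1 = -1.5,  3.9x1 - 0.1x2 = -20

Row-reduce the augmented matrix:
R1 ← R1 / (11/10).
R2 ← R2 − 39/10·R1.
R2 ← R2 / (-323/110).
R1 ← R1 − 8/11·R2.
Reading off the reduced rows gives x1 = -5, x2 = 5.

x1 = -5, x2 = 5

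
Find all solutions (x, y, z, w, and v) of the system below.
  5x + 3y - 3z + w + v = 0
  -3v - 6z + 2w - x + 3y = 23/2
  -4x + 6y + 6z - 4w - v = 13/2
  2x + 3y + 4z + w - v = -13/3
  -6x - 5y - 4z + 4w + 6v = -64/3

x = 0, y = 1/3, z = -4/3, w = -5/2, v = -5/2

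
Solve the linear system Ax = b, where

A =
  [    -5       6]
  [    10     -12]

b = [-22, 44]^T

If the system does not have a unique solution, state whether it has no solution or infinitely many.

Row-reduce:
R1 ← R1 / (-5).
R2 ← R2 − 10·R1.
Rank is 1 with 2 unknowns, leaving x_2 free.

infinitely many solutions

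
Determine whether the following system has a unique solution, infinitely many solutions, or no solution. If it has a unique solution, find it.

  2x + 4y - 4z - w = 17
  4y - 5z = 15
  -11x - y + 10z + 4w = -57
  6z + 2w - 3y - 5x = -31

no solution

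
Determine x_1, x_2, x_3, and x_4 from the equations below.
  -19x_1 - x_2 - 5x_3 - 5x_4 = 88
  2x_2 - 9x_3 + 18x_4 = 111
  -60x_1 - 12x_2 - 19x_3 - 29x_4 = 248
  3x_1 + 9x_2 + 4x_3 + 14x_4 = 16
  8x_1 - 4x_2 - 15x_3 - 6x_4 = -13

Row-reduce the augmented matrix:
R1 ← R1 / (-19).
R3 ← R3 + 60·R1.
R4 ← R4 − 3·R1.
R5 ← R5 − 8·R1.
R2 ← R2 / (2).
R1 ← R1 − 1/19·R2.
R3 ← R3 + 168/19·R2.
R4 ← R4 − 168/19·R2.
R5 ← R5 + 84/19·R2.
R3 ← R3 / (-43).
R1 ← R1 − 1/2·R3.
R2 ← R2 + 9/2·R3.
R4 ← R4 − 43·R3.
R5 ← R5 + 37·R3.
Swap R4 and R5.
R4 ← R4 / (-20771/817).
R1 ← R1 − 917/1634·R4.
R2 ← R2 − 3357/1634·R4.
R3 ← R3 + 1261/817·R4.
R5 reduces to 0 = 0, so the extra equation is consistent.
Reading off the reduced rows gives x_1 = -5, x_2 = -3, x_3 = -3, x_4 = 5.

x_1 = -5, x_2 = -3, x_3 = -3, x_4 = 5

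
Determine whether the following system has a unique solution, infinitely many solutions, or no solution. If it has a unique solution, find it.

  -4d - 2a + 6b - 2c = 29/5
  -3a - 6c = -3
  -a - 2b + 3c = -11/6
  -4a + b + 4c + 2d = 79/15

a = 0, b = 5/3, c = 1/2, d = 4/5

Row-reduce the augmented matrix:
R1 ← R1 / (-2).
R2 ← R2 + 3·R1.
R3 ← R3 + 1·R1.
R4 ← R4 + 4·R1.
R2 ← R2 / (-9).
R1 ← R1 + 3·R2.
R3 ← R3 + 5·R2.
R4 ← R4 + 11·R2.
R3 ← R3 / (17/3).
R1 ← R1 − 2·R3.
R2 ← R2 − 1/3·R3.
R4 ← R4 − 35/3·R3.
R4 ← R4 / (92/17).
R1 ← R1 − 8/17·R4.
R2 ← R2 + 10/17·R4.
R3 ← R3 + 4/17·R4.
Reading off the reduced rows gives a = 0, b = 5/3, c = 1/2, d = 4/5.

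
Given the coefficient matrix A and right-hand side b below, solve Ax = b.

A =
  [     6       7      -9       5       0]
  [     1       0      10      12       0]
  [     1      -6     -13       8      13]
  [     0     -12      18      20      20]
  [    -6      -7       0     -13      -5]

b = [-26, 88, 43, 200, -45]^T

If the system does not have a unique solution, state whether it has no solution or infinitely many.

Row-reduce the augmented matrix:
R1 ← R1 / (6).
R2 ← R2 − 1·R1.
R3 ← R3 − 1·R1.
R5 ← R5 + 6·R1.
R2 ← R2 / (-7/6).
R1 ← R1 − 7/6·R2.
R3 ← R3 + 43/6·R2.
R4 ← R4 + 12·R2.
R3 ← R3 / (-575/7).
R1 ← R1 − 10·R3.
R2 ← R2 + 69/7·R3.
R4 ← R4 + 702/7·R3.
R5 ← R5 + 9·R3.
R4 ← R4 / (-2284/115).
R1 ← R1 − 104/23·R4.
R2 ← R2 + 11/5·R4.
R3 ← R3 − 86/115·R4.
R5 ← R5 + 146/115·R4.
R5 ← R5 / (-3819/571).
R1 ← R1 − 7202/2855·R5.
R2 ← R2 + 11519/5710·R5.
R3 ← R3 + 8/2855·R5.
R4 ← R4 + 1187/5710·R5.
Reading off the reduced rows gives x_1 = -4, x_2 = -2, x_3 = 2, x_4 = 6, x_5 = 1.

x_1 = -4, x_2 = -2, x_3 = 2, x_4 = 6, x_5 = 1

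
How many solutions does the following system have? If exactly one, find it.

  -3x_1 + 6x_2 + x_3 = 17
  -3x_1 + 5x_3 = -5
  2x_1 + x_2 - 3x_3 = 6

x_1 = 0, x_2 = 3, x_3 = -1

Row-reduce the augmented matrix:
R1 ← R1 / (-3).
R2 ← R2 + 3·R1.
R3 ← R3 − 2·R1.
R2 ← R2 / (-6).
R1 ← R1 + 2·R2.
R3 ← R3 − 5·R2.
R1 ← R1 + 5/3·R3.
R2 ← R2 + 2/3·R3.
Reading off the reduced rows gives x_1 = 0, x_2 = 3, x_3 = -1.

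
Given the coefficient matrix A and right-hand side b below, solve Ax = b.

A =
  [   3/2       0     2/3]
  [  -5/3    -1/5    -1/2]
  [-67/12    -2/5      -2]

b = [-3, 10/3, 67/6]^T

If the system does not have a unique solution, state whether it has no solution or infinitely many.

Row-reduce:
R1 ← R1 / (3/2).
R2 ← R2 + 5/3·R1.
R3 ← R3 + 67/12·R1.
R2 ← R2 / (-1/5).
R3 ← R3 + 2/5·R2.
Rank is 2 with 3 unknowns, leaving x_3 free.

infinitely many solutions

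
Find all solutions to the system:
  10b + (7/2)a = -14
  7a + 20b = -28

infinitely many solutions

Row-reduce:
R1 ← R1 / (7/2).
R2 ← R2 − 7·R1.
Rank is 1 with 2 unknowns, leaving b free.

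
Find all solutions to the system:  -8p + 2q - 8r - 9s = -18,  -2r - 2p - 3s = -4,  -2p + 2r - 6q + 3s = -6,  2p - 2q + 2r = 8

no solution

Row-reduce:
R1 ← R1 / (-8).
R2 ← R2 + 2·R1.
R3 ← R3 + 2·R1.
R4 ← R4 − 2·R1.
R2 ← R2 / (-1/2).
R1 ← R1 + 1/4·R2.
R3 ← R3 + 13/2·R2.
R4 ← R4 + 3/2·R2.
R3 ← R3 / (4).
R1 ← R1 − 1·R3.
Row 4 reduces to 0 = 2, a contradiction. The system is inconsistent.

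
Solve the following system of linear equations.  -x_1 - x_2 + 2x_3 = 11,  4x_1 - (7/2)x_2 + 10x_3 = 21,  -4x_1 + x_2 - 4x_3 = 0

Row-reduce:
R1 ← R1 / (-1).
R2 ← R2 − 4·R1.
R3 ← R3 + 4·R1.
R2 ← R2 / (-15/2).
R1 ← R1 − 1·R2.
R3 ← R3 − 5·R2.
Row 3 reduces to 0 = -2/3, a contradiction. The system is inconsistent.

no solution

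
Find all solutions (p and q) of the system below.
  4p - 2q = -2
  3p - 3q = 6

Row-reduce the augmented matrix:
R1 ← R1 / (4).
R2 ← R2 − 3·R1.
R2 ← R2 / (-3/2).
R1 ← R1 + 1/2·R2.
Reading off the reduced rows gives p = -3, q = -5.

p = -3, q = -5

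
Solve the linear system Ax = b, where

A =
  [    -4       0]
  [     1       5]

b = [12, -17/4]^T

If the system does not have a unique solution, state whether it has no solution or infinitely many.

Row-reduce the augmented matrix:
R1 ← R1 / (-4).
R2 ← R2 − 1·R1.
R2 ← R2 / (5).
Reading off the reduced rows gives x_1 = -3, x_2 = -1/4.

x_1 = -3, x_2 = -1/4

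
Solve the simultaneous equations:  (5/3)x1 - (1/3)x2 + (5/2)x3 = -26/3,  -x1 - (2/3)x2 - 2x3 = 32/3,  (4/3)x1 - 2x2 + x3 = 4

Row-reduce:
R1 ← R1 / (5/3).
R2 ← R2 + 1·R1.
R3 ← R3 − 4/3·R1.
R2 ← R2 / (-13/15).
R1 ← R1 + 1/5·R2.
R3 ← R3 + 26/15·R2.
Rank is 2 with 3 unknowns, leaving x3 free.

infinitely many solutions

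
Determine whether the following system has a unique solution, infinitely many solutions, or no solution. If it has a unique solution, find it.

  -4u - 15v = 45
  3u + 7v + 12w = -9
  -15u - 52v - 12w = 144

Row-reduce:
R1 ← R1 / (-4).
R2 ← R2 − 3·R1.
R3 ← R3 + 15·R1.
R2 ← R2 / (-17/4).
R1 ← R1 − 15/4·R2.
R3 ← R3 − 17/4·R2.
Rank is 2 with 3 unknowns, leaving w free.

infinitely many solutions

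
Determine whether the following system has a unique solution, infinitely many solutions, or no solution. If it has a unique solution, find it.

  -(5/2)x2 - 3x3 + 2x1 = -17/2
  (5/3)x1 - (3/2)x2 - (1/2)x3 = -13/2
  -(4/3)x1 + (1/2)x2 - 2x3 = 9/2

Row-reduce:
R1 ← R1 / (2).
R2 ← R2 − 5/3·R1.
R3 ← R3 + 4/3·R1.
R2 ← R2 / (7/12).
R1 ← R1 + 5/4·R2.
R3 ← R3 + 7/6·R2.
Rank is 2 with 3 unknowns, leaving x3 free.

infinitely many solutions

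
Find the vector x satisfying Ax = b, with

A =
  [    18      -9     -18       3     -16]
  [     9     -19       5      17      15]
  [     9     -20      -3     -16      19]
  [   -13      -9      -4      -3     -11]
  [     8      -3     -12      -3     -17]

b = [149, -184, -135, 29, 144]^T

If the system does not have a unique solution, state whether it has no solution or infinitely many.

x_1 = 1, x_2 = 4, x_3 = -5, x_4 = -1, x_5 = -5

Row-reduce the augmented matrix:
R1 ← R1 / (18).
R2 ← R2 − 9·R1.
R3 ← R3 − 9·R1.
R4 ← R4 + 13·R1.
R5 ← R5 − 8·R1.
R2 ← R2 / (-29/2).
R1 ← R1 + 1/2·R2.
R3 ← R3 + 31/2·R2.
R4 ← R4 + 31/2·R2.
R5 ← R5 − 1·R2.
R3 ← R3 / (-260/29).
R1 ← R1 + 43/29·R3.
R2 ← R2 + 28/29·R3.
R4 ← R4 + 927/29·R3.
R5 ← R5 + 88/29·R3.
R4 ← R4 / (1561/15).
R1 ← R1 − 79/15·R4.
R2 ← R2 − 13/5·R4.
R3 ← R3 − 19/5·R4.
R5 ← R5 − 124/15·R4.
R5 ← R5 / (-285599/60879).
R1 ← R1 − 3466/4683·R5.
R2 ← R2 + 55199/121758·R5.
R3 ← R3 − 107537/60879·R5.
R4 ← R4 + 65225/121758·R5.
Reading off the reduced rows gives x_1 = 1, x_2 = 4, x_3 = -5, x_4 = -1, x_5 = -5.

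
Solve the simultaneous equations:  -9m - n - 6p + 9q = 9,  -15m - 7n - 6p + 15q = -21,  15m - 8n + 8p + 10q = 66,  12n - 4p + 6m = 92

m = 6, n = 3, p = -5, q = 4

Row-reduce the augmented matrix:
R1 ← R1 / (-9).
R2 ← R2 + 15·R1.
R3 ← R3 − 15·R1.
R4 ← R4 − 6·R1.
R2 ← R2 / (-16/3).
R1 ← R1 − 1/9·R2.
R3 ← R3 + 29/3·R2.
R4 ← R4 − 34/3·R2.
R3 ← R3 / (-37/4).
R1 ← R1 − 3/4·R3.
R2 ← R2 + 3/4·R3.
R4 ← R4 − 1/2·R3.
R4 ← R4 / (272/37).
R1 ← R1 − 38/37·R4.
R2 ← R2 + 75/37·R4.
R3 ← R3 + 100/37·R4.
Reading off the reduced rows gives m = 6, n = 3, p = -5, q = 4.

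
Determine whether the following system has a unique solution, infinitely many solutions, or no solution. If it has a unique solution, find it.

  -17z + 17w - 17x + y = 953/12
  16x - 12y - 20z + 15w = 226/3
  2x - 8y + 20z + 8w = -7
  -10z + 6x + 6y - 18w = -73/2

Row-reduce the augmented matrix:
R1 ← R1 / (-17).
R2 ← R2 − 16·R1.
R3 ← R3 − 2·R1.
R4 ← R4 − 6·R1.
R2 ← R2 / (-188/17).
R1 ← R1 + 1/17·R2.
R3 ← R3 + 134/17·R2.
R4 ← R4 − 108/17·R2.
R3 ← R3 / (2052/47).
R1 ← R1 − 56/47·R3.
R2 ← R2 − 153/47·R3.
R4 ← R4 + 1724/47·R3.
R4 ← R4 / (-1489/342).
R1 ← R1 + 571/684·R4.
R2 ← R2 + 289/152·R4.
R3 ← R3 + 379/1368·R4.
Reading off the reduced rows gives x = -2/3, y = -4/3, z = -7/4, w = 7/3.

x = -2/3, y = -4/3, z = -7/4, w = 7/3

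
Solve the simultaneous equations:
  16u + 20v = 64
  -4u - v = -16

u = 4, v = 0

Row-reduce the augmented matrix:
R1 ← R1 / (16).
R2 ← R2 + 4·R1.
R2 ← R2 / (4).
R1 ← R1 − 5/4·R2.
Reading off the reduced rows gives u = 4, v = 0.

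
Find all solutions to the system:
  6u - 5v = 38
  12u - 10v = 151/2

no solution

Row-reduce:
R1 ← R1 / (6).
R2 ← R2 − 12·R1.
Row 2 reduces to 0 = -1/2, a contradiction. The system is inconsistent.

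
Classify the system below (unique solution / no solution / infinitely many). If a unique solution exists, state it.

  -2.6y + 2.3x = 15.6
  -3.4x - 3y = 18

x = 0, y = -6

Row-reduce the augmented matrix:
R1 ← R1 / (23/10).
R2 ← R2 + 17/5·R1.
R2 ← R2 / (-787/115).
R1 ← R1 + 26/23·R2.
Reading off the reduced rows gives x = 0, y = -6.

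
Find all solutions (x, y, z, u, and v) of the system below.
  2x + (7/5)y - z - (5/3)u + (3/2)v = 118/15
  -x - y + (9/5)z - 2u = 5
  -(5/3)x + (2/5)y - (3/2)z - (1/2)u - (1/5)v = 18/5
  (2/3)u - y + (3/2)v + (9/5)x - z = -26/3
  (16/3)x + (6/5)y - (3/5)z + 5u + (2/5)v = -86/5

Row-reduce:
R1 ← R1 / (2).
R2 ← R2 + 1·R1.
R3 ← R3 + 5/3·R1.
R4 ← R4 − 9/5·R1.
R5 ← R5 − 16/3·R1.
R2 ← R2 / (-3/10).
R1 ← R1 − 7/10·R2.
R3 ← R3 − 47/30·R2.
R4 ← R4 + 113/50·R2.
R5 ← R5 + 38/15·R2.
R3 ← R3 / (401/90).
R1 ← R1 − 38/15·R3.
R2 ← R2 + 13/3·R3.
R4 ← R4 + 742/75·R3.
R5 ← R5 + 401/45·R3.
R4 ← R4 / (-81428/6015).
R1 ← R1 − 819/401·R4.
R2 ← R2 + 2720/401·R4.
R3 ← R3 + 4505/1203·R4.
Rank is 4 with 5 unknowns, leaving v free.

infinitely many solutions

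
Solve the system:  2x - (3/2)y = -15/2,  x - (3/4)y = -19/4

no solution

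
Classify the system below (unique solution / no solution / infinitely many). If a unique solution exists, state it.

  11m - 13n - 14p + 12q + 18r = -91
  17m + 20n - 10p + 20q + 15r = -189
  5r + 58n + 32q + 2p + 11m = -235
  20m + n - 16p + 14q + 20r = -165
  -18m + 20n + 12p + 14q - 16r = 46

Row-reduce:
R1 ← R1 / (11).
R2 ← R2 − 17·R1.
R3 ← R3 − 11·R1.
R4 ← R4 − 20·R1.
R5 ← R5 + 18·R1.
R2 ← R2 / (441/11).
R1 ← R1 + 13/11·R2.
R3 ← R3 − 71·R2.
R4 ← R4 − 271/11·R2.
R5 ← R5 + 14/11·R2.
R3 ← R3 / (-2032/441).
R1 ← R1 + 410/441·R3.
R2 ← R2 − 128/441·R3.
R4 ← R4 − 1016/441·R3.
R5 ← R5 + 664/63·R3.
Swap R4 and R5.
R4 ← R4 / (-784/127).
R1 ← R1 + 605/254·R4.
R2 ← R2 − 144/127·R4.
R3 ← R3 + 1921/508·R4.
Row 5 reduces to 0 = 1, a contradiction. The system is inconsistent.

no solution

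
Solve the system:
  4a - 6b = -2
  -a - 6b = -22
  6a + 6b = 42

Row-reduce the augmented matrix:
R1 ← R1 / (4).
R2 ← R2 + 1·R1.
R3 ← R3 − 6·R1.
R2 ← R2 / (-15/2).
R1 ← R1 + 3/2·R2.
R3 ← R3 − 15·R2.
R3 reduces to 0 = 0, so the extra equation is consistent.
Reading off the reduced rows gives a = 4, b = 3.

a = 4, b = 3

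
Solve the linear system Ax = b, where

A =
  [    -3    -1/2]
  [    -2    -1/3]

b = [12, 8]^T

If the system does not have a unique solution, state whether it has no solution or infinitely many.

Row-reduce:
R1 ← R1 / (-3).
R2 ← R2 + 2·R1.
Rank is 1 with 2 unknowns, leaving x_2 free.

infinitely many solutions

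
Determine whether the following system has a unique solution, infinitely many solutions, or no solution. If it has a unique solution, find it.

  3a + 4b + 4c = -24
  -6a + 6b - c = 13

infinitely many solutions

Row-reduce:
R1 ← R1 / (3).
R2 ← R2 + 6·R1.
R2 ← R2 / (14).
R1 ← R1 − 4/3·R2.
Rank is 2 with 3 unknowns, leaving c free.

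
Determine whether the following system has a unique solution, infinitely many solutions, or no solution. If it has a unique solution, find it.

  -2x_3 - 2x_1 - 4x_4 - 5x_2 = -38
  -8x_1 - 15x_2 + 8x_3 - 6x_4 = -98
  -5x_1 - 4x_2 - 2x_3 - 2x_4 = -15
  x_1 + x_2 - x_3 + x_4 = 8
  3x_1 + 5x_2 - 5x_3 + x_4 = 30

x_1 = -3, x_2 = 6, x_3 = -1, x_4 = 4

Row-reduce the augmented matrix:
R1 ← R1 / (-2).
R2 ← R2 + 8·R1.
R3 ← R3 + 5·R1.
R4 ← R4 − 1·R1.
R5 ← R5 − 3·R1.
R2 ← R2 / (5).
R1 ← R1 − 5/2·R2.
R3 ← R3 − 17/2·R2.
R4 ← R4 + 3/2·R2.
R5 ← R5 + 5/2·R2.
R3 ← R3 / (-121/5).
R1 ← R1 + 7·R3.
R2 ← R2 − 16/5·R3.
R4 ← R4 − 14/5·R3.
R4 ← R4 / (116/121).
R1 ← R1 + 48/121·R4.
R2 ← R2 − 98/121·R4.
R3 ← R3 − 45/121·R4.
R5 reduces to 0 = 0, so the extra equation is consistent.
Reading off the reduced rows gives x_1 = -3, x_2 = 6, x_3 = -1, x_4 = 4.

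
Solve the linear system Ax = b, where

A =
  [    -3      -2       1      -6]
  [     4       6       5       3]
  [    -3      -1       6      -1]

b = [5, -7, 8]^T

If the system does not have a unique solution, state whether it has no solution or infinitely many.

Row-reduce:
R1 ← R1 / (-3).
R2 ← R2 − 4·R1.
R3 ← R3 + 3·R1.
R2 ← R2 / (10/3).
R1 ← R1 − 2/3·R2.
R3 ← R3 − 1·R2.
R3 ← R3 / (31/10).
R1 ← R1 + 8/5·R3.
R2 ← R2 − 19/10·R3.
Rank is 3 with 4 unknowns, leaving x_4 free.

infinitely many solutions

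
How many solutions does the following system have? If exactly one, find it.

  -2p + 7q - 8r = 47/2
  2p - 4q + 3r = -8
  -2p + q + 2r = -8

no solution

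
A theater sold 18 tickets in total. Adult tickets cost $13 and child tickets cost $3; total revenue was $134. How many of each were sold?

Let a = adult tickets, c = child tickets.
  c + a = 18
  13a + 3c = 134
From equation 1: a = 18 − c.
Substitute into equation 2 and solve: c = 10.
Then a = 8.

adult tickets: 8, child tickets: 10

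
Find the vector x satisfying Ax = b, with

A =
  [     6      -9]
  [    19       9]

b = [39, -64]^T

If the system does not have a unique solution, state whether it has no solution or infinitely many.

x_1 = -1, x_2 = -5

Row-reduce the augmented matrix:
R1 ← R1 / (6).
R2 ← R2 − 19·R1.
R2 ← R2 / (75/2).
R1 ← R1 + 3/2·R2.
Reading off the reduced rows gives x_1 = -1, x_2 = -5.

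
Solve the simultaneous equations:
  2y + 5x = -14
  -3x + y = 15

Row-reduce the augmented matrix:
R1 ← R1 / (5).
R2 ← R2 + 3·R1.
R2 ← R2 / (11/5).
R1 ← R1 − 2/5·R2.
Reading off the reduced rows gives x = -4, y = 3.

x = -4, y = 3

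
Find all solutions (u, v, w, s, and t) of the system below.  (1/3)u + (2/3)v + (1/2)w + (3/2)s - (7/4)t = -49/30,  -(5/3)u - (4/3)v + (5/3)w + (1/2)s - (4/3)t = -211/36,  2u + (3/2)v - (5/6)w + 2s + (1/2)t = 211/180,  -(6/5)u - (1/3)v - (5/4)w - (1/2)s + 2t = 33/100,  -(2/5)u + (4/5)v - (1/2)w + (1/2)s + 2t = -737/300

Row-reduce the augmented matrix:
R1 ← R1 / (1/3).
R2 ← R2 + 5/3·R1.
R3 ← R3 − 2·R1.
R4 ← R4 + 6/5·R1.
R5 ← R5 + 2/5·R1.
R2 ← R2 / (2).
R1 ← R1 − 2·R2.
R3 ← R3 + 5/2·R2.
R4 ← R4 − 31/15·R2.
R5 ← R5 − 8/5·R2.
R3 ← R3 / (11/8).
R1 ← R1 + 8/3·R3.
R2 ← R2 − 25/12·R3.
R4 ← R4 + 169/45·R3.
R5 ← R5 + 97/30·R3.
R4 ← R4 / (531/110).
R1 ← R1 − 51/22·R4.
R2 ← R2 + 6/11·R4.
R3 ← R3 − 24/11·R4.
R5 ← R5 − 65/22·R4.
R5 ← R5 / (359081/114696).
R1 ← R1 − 33935/38232·R5.
R2 ← R2 + 11540/4779·R5.
R3 ← R3 + 18659/9558·R5.
R4 ← R4 − 20647/57348·R5.
Reading off the reduced rows gives u = 8/5, v = -1/2, w = -8/3, s = -3/2, t = -1.

u = 8/5, v = -1/2, w = -8/3, s = -3/2, t = -1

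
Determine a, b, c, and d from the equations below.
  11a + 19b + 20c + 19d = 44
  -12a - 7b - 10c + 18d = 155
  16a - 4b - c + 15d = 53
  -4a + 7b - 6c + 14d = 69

a = -3, b = -3, c = 1, d = 6

Row-reduce the augmented matrix:
R1 ← R1 / (11).
R2 ← R2 + 12·R1.
R3 ← R3 − 16·R1.
R4 ← R4 + 4·R1.
R2 ← R2 / (151/11).
R1 ← R1 − 19/11·R2.
R3 ← R3 + 348/11·R2.
R4 ← R4 − 153/11·R2.
R3 ← R3 / (-431/151).
R1 ← R1 − 50/151·R3.
R2 ← R2 − 130/151·R3.
R4 ← R4 + 1616/151·R3.
R4 ← R4 / (-131712/431).
R1 ← R1 − 2475/431·R4.
R2 ← R2 − 11176/431·R4.
R3 ← R3 + 11569/431·R4.
Reading off the reduced rows gives a = -3, b = -3, c = 1, d = 6.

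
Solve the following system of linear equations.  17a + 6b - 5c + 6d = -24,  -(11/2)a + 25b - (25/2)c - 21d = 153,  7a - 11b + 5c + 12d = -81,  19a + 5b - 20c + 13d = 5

Row-reduce:
R1 ← R1 / (17).
R2 ← R2 + 11/2·R1.
R3 ← R3 − 7·R1.
R4 ← R4 − 19·R1.
R2 ← R2 / (458/17).
R1 ← R1 − 6/17·R2.
R3 ← R3 + 229/17·R2.
R4 ← R4 + 29/17·R2.
Swap R3 and R4.
R3 ← R3 / (-3505/229).
R1 ← R1 + 25/229·R3.
R2 ← R2 + 120/229·R3.
Row 4 reduces to 0 = 3/2, a contradiction. The system is inconsistent.

no solution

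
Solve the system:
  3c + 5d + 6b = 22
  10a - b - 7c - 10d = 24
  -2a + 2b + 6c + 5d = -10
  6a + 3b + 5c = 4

infinitely many solutions

Row-reduce:
Swap R1 and R2.
R1 ← R1 / (10).
R3 ← R3 + 2·R1.
R4 ← R4 − 6·R1.
R2 ← R2 / (6).
R1 ← R1 + 1/10·R2.
R3 ← R3 − 9/5·R2.
R4 ← R4 − 18/5·R2.
R3 ← R3 / (37/10).
R1 ← R1 + 13/20·R3.
R2 ← R2 − 1/2·R3.
R4 ← R4 − 37/5·R3.
Rank is 3 with 4 unknowns, leaving d free.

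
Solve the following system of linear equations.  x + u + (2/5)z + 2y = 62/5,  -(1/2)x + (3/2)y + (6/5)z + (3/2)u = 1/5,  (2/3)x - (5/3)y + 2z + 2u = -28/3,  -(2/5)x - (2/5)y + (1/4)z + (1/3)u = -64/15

Row-reduce the augmented matrix:
R2 ← R2 + 1/2·R1.
R3 ← R3 − 2/3·R1.
R4 ← R4 + 2/5·R1.
R2 ← R2 / (5/2).
R1 ← R1 − 2·R2.
R3 ← R3 + 3·R2.
R4 ← R4 − 2/5·R2.
R3 ← R3 / (256/75).
R1 ← R1 + 18/25·R3.
R2 ← R2 − 14/25·R3.
R4 ← R4 − 93/500·R3.
R4 ← R4 / (403/1920).
R1 ← R1 − 3/16·R4.
R2 ← R2 − 3/16·R4.
R3 ← R3 − 35/32·R4.
Reading off the reduced rows gives x = 5, y = 4, z = -4, u = 1.

x = 5, y = 4, z = -4, u = 1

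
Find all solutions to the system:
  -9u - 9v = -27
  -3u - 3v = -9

infinitely many solutions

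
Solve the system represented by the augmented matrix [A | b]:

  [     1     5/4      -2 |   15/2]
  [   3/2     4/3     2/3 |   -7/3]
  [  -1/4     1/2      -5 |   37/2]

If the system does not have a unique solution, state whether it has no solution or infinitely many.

infinitely many solutions

Row-reduce:
R2 ← R2 − 3/2·R1.
R3 ← R3 + 1/4·R1.
R2 ← R2 / (-13/24).
R1 ← R1 − 5/4·R2.
R3 ← R3 − 13/16·R2.
Rank is 2 with 3 unknowns, leaving x_3 free.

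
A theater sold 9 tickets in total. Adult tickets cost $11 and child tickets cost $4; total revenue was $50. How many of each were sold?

adult tickets: 2, child tickets: 7

Let a = adult tickets, c = child tickets.
  a + c = 9
  11a + 4c = 50
Row-reduce the augmented matrix:
R2 ← R2 − 11·R1.
R2 ← R2 / (-7).
R1 ← R1 − 1·R2.
Reading off the reduced rows gives a = 2, c = 7.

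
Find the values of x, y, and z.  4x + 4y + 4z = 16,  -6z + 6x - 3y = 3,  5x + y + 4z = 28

Row-reduce the augmented matrix:
R1 ← R1 / (4).
R2 ← R2 − 6·R1.
R3 ← R3 − 5·R1.
R2 ← R2 / (-9).
R1 ← R1 − 1·R2.
R3 ← R3 + 4·R2.
R3 ← R3 / (13/3).
R1 ← R1 + 1/3·R3.
R2 ← R2 − 4/3·R3.
Reading off the reduced rows gives x = 3, y = -3, z = 4.

x = 3, y = -3, z = 4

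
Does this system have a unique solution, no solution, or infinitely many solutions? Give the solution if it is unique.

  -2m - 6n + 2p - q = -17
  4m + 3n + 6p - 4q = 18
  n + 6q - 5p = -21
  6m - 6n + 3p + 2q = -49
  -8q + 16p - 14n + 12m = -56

Row-reduce the augmented matrix:
R1 ← R1 / (-2).
R2 ← R2 − 4·R1.
R4 ← R4 − 6·R1.
R5 ← R5 − 12·R1.
R2 ← R2 / (-9).
R1 ← R1 − 3·R2.
R3 ← R3 − 1·R2.
R4 ← R4 + 24·R2.
R5 ← R5 + 50·R2.
R3 ← R3 / (-35/9).
R1 ← R1 − 7/3·R3.
R2 ← R2 + 10/9·R3.
R4 ← R4 + 53/3·R3.
R5 ← R5 + 248/9·R3.
R4 ← R4 / (-323/35).
R1 ← R1 − 17/10·R4.
R2 ← R2 + 6/7·R4.
R3 ← R3 + 48/35·R4.
R5 ← R5 + 646/35·R4.
R5 reduces to 0 = 0, so the extra equation is consistent.
Reading off the reduced rows gives m = -2, n = 4, p = -1, q = -5.

m = -2, n = 4, p = -1, q = -5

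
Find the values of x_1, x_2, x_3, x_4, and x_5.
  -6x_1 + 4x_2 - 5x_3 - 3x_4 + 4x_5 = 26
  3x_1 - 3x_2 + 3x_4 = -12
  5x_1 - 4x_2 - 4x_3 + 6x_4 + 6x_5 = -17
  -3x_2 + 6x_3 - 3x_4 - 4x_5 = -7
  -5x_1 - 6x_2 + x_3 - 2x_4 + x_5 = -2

x_1 = 1, x_2 = 0, x_3 = -5, x_4 = -5, x_5 = -2

Row-reduce the augmented matrix:
R1 ← R1 / (-6).
R2 ← R2 − 3·R1.
R3 ← R3 − 5·R1.
R5 ← R5 + 5·R1.
R2 ← R2 / (-1).
R1 ← R1 + 2/3·R2.
R3 ← R3 + 2/3·R2.
R4 ← R4 + 3·R2.
R5 ← R5 + 28/3·R2.
R3 ← R3 / (-13/2).
R1 ← R1 − 5/2·R3.
R2 ← R2 − 5/2·R3.
R4 ← R4 − 27/2·R3.
R5 ← R5 − 57/2·R3.
R4 ← R4 / (-30/13).
R1 ← R1 − 6/13·R4.
R2 ← R2 + 7/13·R4.
R3 ← R3 + 5/13·R4.
R5 ← R5 + 33/13·R4.
R5 ← R5 / (34/5).
R1 ← R1 − 12/5·R5.
R2 ← R2 + 7/15·R5.
R3 ← R3 + 7/3·R5.
R4 ← R4 + 43/15·R5.
Reading off the reduced rows gives x_1 = 1, x_2 = 0, x_3 = -5, x_4 = -5, x_5 = -2.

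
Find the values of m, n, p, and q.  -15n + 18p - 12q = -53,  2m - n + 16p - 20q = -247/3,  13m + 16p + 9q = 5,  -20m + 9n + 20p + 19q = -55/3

m = 1, n = -1, p = -2, q = 8/3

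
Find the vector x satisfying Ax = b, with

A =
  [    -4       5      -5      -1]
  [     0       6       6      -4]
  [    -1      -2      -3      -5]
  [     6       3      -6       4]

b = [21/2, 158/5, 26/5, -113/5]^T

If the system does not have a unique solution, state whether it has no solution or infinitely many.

x_1 = -3/2, x_2 = 2, x_3 = 8/5, x_4 = -5/2

Row-reduce the augmented matrix:
R1 ← R1 / (-4).
R3 ← R3 + 1·R1.
R4 ← R4 − 6·R1.
R2 ← R2 / (6).
R1 ← R1 + 5/4·R2.
R3 ← R3 + 13/4·R2.
R4 ← R4 − 21/2·R2.
R3 ← R3 / (3/2).
R1 ← R1 − 5/2·R3.
R2 ← R2 − 1·R3.
R4 ← R4 + 24·R3.
R4 ← R4 / (-607/6).
R1 ← R1 − 197/18·R4.
R2 ← R2 − 71/18·R4.
R3 ← R3 + 83/18·R4.
Reading off the reduced rows gives x_1 = -3/2, x_2 = 2, x_3 = 8/5, x_4 = -5/2.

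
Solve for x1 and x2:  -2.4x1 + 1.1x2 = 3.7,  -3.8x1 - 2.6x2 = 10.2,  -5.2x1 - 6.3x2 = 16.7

x1 = -2, x2 = -1

Row-reduce the augmented matrix:
R1 ← R1 / (-12/5).
R2 ← R2 + 19/5·R1.
R3 ← R3 + 26/5·R1.
R2 ← R2 / (-521/120).
R1 ← R1 + 11/24·R2.
R3 ← R3 + 521/60·R2.
R3 reduces to 0 = 0, so the extra equation is consistent.
Reading off the reduced rows gives x1 = -2, x2 = -1.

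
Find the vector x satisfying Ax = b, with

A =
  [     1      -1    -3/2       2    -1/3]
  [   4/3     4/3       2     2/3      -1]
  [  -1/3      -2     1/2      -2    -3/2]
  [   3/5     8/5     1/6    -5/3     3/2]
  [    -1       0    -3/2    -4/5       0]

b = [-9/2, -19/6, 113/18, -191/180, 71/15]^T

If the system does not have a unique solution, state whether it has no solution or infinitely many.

x_1 = -7/3, x_2 = 1/3, x_3 = -2/3, x_4 = -7/4, x_5 = -2

Row-reduce the augmented matrix:
R2 ← R2 − 4/3·R1.
R3 ← R3 + 1/3·R1.
R4 ← R4 − 3/5·R1.
R5 ← R5 + 1·R1.
R2 ← R2 / (8/3).
R1 ← R1 + 1·R2.
R3 ← R3 + 7/3·R2.
R4 ← R4 − 11/5·R2.
R5 ← R5 + 1·R2.
R3 ← R3 / (7/2).
R2 ← R2 − 3/2·R3.
R4 ← R4 + 67/30·R3.
R5 ← R5 + 3/2·R3.
R4 ← R4 / (-1003/315).
R1 ← R1 − 5/4·R4.
R2 ← R2 − 4/7·R4.
R3 ← R3 + 37/42·R4.
R5 ← R5 + 61/70·R4.
R5 ← R5 / (-20039/12036).
R1 ← R1 + 1763/8024·R5.
R2 ← R2 − 5041/6018·R5.
R3 ← R3 + 9943/12036·R5.
R4 ← R4 + 775/3009·R5.
Reading off the reduced rows gives x_1 = -7/3, x_2 = 1/3, x_3 = -2/3, x_4 = -7/4, x_5 = -2.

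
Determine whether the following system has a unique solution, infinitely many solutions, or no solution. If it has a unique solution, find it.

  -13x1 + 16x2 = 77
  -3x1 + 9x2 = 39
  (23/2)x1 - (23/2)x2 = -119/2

no solution

Row-reduce:
R1 ← R1 / (-13).
R2 ← R2 + 3·R1.
R3 ← R3 − 23/2·R1.
R2 ← R2 / (69/13).
R1 ← R1 + 16/13·R2.
R3 ← R3 − 69/26·R2.
Row 3 reduces to 0 = -2, a contradiction. The system is inconsistent.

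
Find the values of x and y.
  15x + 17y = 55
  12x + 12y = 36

Row-reduce the augmented matrix:
R1 ← R1 / (15).
R2 ← R2 − 12·R1.
R2 ← R2 / (-8/5).
R1 ← R1 − 17/15·R2.
Reading off the reduced rows gives x = -2, y = 5.

x = -2, y = 5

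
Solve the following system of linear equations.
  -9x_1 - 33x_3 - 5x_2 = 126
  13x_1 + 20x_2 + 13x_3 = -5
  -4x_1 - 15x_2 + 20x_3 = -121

infinitely many solutions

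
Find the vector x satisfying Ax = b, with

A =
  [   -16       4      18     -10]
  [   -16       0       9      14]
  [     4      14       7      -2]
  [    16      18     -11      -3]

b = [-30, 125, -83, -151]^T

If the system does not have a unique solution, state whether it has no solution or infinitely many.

x_1 = -2, x_2 = -5, x_3 = 1, x_4 = 6

Row-reduce the augmented matrix:
R1 ← R1 / (-16).
R2 ← R2 + 16·R1.
R3 ← R3 − 4·R1.
R4 ← R4 − 16·R1.
R2 ← R2 / (-4).
R1 ← R1 + 1/4·R2.
R3 ← R3 − 15·R2.
R4 ← R4 − 22·R2.
R3 ← R3 / (-89/4).
R1 ← R1 + 9/16·R3.
R2 ← R2 − 9/4·R3.
R4 ← R4 + 85/2·R3.
R4 ← R4 / (-3944/89).
R1 ← R1 + 1081/356·R4.
R2 ← R2 − 471/178·R4.
R3 ← R3 + 342/89·R4.
Reading off the reduced rows gives x_1 = -2, x_2 = -5, x_3 = 1, x_4 = 6.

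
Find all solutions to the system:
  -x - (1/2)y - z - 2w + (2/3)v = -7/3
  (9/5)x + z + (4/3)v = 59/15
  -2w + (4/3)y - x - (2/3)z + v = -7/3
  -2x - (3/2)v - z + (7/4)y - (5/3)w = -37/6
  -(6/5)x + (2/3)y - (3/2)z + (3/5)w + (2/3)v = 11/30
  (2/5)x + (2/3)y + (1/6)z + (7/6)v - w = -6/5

Row-reduce:
R1 ← R1 / (-1).
R2 ← R2 − 9/5·R1.
R3 ← R3 + 1·R1.
R4 ← R4 + 2·R1.
R5 ← R5 + 6/5·R1.
R6 ← R6 − 2/5·R1.
R2 ← R2 / (-9/10).
R1 ← R1 − 1/2·R2.
R3 ← R3 − 11/6·R2.
R4 ← R4 − 11/4·R2.
R5 ← R5 − 19/15·R2.
R6 ← R6 − 7/15·R2.
R3 ← R3 / (-35/27).
R1 ← R1 − 5/9·R3.
R2 ← R2 − 8/9·R3.
R4 ← R4 + 13/9·R3.
R5 ← R5 + 77/54·R3.
R6 ← R6 + 35/54·R3.
R4 ← R4 / (-52/105).
R1 ← R1 + 22/7·R4.
R2 ← R2 + 36/35·R4.
R3 ← R3 − 198/35·R4.
R5 ← R5 − 6·R4.
R5 ← R5 / (-8107/468).
R1 ← R1 − 1685/156·R5.
R2 ← R2 − 271/78·R5.
R3 ← R3 + 2825/156·R5.
R4 ← R4 − 255/104·R5.
Row 6 reduces to 0 = -2, a contradiction. The system is inconsistent.

no solution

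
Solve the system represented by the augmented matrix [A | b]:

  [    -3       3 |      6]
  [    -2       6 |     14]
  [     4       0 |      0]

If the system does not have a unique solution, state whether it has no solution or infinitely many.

no solution

Row-reduce:
R1 ← R1 / (-3).
R2 ← R2 + 2·R1.
R3 ← R3 − 4·R1.
R2 ← R2 / (4).
R1 ← R1 + 1·R2.
R3 ← R3 − 4·R2.
Row 3 reduces to 0 = -2, a contradiction. The system is inconsistent.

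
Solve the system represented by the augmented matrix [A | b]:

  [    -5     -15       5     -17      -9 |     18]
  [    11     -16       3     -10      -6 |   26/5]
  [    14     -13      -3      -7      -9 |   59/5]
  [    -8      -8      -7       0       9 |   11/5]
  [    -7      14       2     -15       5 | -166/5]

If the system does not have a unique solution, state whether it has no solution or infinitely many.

Row-reduce the augmented matrix:
R1 ← R1 / (-5).
R2 ← R2 − 11·R1.
R3 ← R3 − 14·R1.
R4 ← R4 + 8·R1.
R5 ← R5 + 7·R1.
R2 ← R2 / (-49).
R1 ← R1 − 3·R2.
R3 ← R3 + 55·R2.
R4 ← R4 − 16·R2.
R5 ← R5 − 35·R2.
R3 ← R3 / (-33/7).
R1 ← R1 + 1/7·R3.
R2 ← R2 + 2/7·R3.
R4 ← R4 + 73/7·R3.
R5 ← R5 − 5·R3.
R4 ← R4 / (5702/385).
R1 ← R1 − 208/385·R4.
R2 ← R2 − 81/77·R4.
R3 ← R3 − 114/385·R4.
R5 ← R5 + 10217/385·R4.
R5 ← R5 / (235035/5702).
R1 ← R1 + 1682/2851·R5.
R2 ← R2 + 5947/5702·R5.
R3 ← R3 − 1655/2851·R5.
R4 ← R4 − 10229/5702·R5.
Reading off the reduced rows gives x_1 = -1, x_2 = -1, x_3 = -3/5, x_4 = 1, x_5 = -2.

x_1 = -1, x_2 = -1, x_3 = -3/5, x_4 = 1, x_5 = -2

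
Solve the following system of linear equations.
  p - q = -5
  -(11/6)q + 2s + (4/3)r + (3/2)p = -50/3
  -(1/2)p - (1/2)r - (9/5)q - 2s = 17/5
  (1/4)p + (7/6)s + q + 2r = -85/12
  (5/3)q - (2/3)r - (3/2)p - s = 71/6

Row-reduce:
R2 ← R2 − 3/2·R1.
R3 ← R3 + 1/2·R1.
R4 ← R4 − 1/4·R1.
R5 ← R5 + 3/2·R1.
R2 ← R2 / (-1/3).
R1 ← R1 + 1·R2.
R3 ← R3 + 23/10·R2.
R4 ← R4 − 5/4·R2.
R5 ← R5 − 1/6·R2.
R3 ← R3 / (-97/10).
R1 ← R1 + 4·R3.
R2 ← R2 + 4·R3.
R4 ← R4 − 7·R3.
R4 ← R4 / (-796/291).
R1 ← R1 − 50/97·R4.
R2 ← R2 − 50/97·R4.
R3 ← R3 − 158/97·R4.
Row 5 reduces to 0 = -1/4, a contradiction. The system is inconsistent.

no solution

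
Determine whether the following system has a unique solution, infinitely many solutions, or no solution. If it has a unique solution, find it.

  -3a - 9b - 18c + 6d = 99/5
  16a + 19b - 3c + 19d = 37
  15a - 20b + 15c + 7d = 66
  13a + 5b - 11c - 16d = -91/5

a = 8/5, b = -7/5, c = 0, d = 2

Row-reduce the augmented matrix:
R1 ← R1 / (-3).
R2 ← R2 − 16·R1.
R3 ← R3 − 15·R1.
R4 ← R4 − 13·R1.
R2 ← R2 / (-29).
R1 ← R1 − 3·R2.
R3 ← R3 + 65·R2.
R4 ← R4 + 34·R2.
R3 ← R3 / (4260/29).
R1 ← R1 + 123/29·R3.
R2 ← R2 − 99/29·R3.
R4 ← R4 − 785/29·R3.
R4 ← R4 / (-15143/426).
R1 ← R1 − 741/710·R4.
R2 ← R2 − 27/710·R4.
R3 ← R3 + 1121/2130·R4.
Reading off the reduced rows gives a = 8/5, b = -7/5, c = 0, d = 2.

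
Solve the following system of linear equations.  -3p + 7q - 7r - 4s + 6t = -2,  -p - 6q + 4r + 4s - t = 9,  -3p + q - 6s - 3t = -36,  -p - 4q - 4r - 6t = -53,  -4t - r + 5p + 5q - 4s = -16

Row-reduce:
R1 ← R1 / (-3).
R2 ← R2 + 1·R1.
R3 ← R3 + 3·R1.
R4 ← R4 + 1·R1.
R5 ← R5 − 5·R1.
R2 ← R2 / (-25/3).
R1 ← R1 + 7/3·R2.
R3 ← R3 + 6·R2.
R4 ← R4 + 19/3·R2.
R5 ← R5 − 50/3·R2.
R3 ← R3 / (61/25).
R1 ← R1 − 14/25·R3.
R2 ← R2 + 19/25·R3.
R4 ← R4 + 162/25·R3.
R4 ← R4 / (-1112/61).
R1 ← R1 − 72/61·R4.
R2 ← R2 + 150/61·R4.
R3 ← R3 + 146/61·R4.
Rank is 4 with 5 unknowns, leaving t free.

infinitely many solutions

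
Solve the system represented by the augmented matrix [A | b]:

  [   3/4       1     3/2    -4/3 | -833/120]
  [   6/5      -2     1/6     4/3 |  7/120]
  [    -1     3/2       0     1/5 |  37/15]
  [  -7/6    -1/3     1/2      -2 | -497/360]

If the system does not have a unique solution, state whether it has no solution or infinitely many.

Row-reduce the augmented matrix:
R1 ← R1 / (3/4).
R2 ← R2 − 6/5·R1.
R3 ← R3 + 1·R1.
R4 ← R4 + 7/6·R1.
R2 ← R2 / (-18/5).
R1 ← R1 − 4/3·R2.
R3 ← R3 − 17/6·R2.
R4 ← R4 − 11/9·R2.
R3 ← R3 / (157/648).
R1 ← R1 − 95/81·R3.
R2 ← R2 − 67/108·R3.
R4 ← R4 − 2017/972·R3.
R4 ← R4 / (-90092/7065).
R1 ← R1 + 952/157·R4.
R2 ← R2 + 9206/2355·R4.
R3 ← R3 − 3728/785·R4.
Reading off the reduced rows gives x_1 = -8/3, x_2 = -2/5, x_3 = -5/4, x_4 = 2.

x_1 = -8/3, x_2 = -2/5, x_3 = -5/4, x_4 = 2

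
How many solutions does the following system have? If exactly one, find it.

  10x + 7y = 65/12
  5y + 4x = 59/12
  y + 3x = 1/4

x = -1/3, y = 5/4

Row-reduce the augmented matrix:
R1 ← R1 / (10).
R2 ← R2 − 4·R1.
R3 ← R3 − 3·R1.
R2 ← R2 / (11/5).
R1 ← R1 − 7/10·R2.
R3 ← R3 + 11/10·R2.
R3 reduces to 0 = 0, so the extra equation is consistent.
Reading off the reduced rows gives x = -1/3, y = 5/4.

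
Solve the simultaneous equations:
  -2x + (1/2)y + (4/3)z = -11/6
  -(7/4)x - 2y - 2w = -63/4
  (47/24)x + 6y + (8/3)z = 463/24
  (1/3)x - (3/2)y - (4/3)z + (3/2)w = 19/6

no solution

Row-reduce:
R1 ← R1 / (-2).
R2 ← R2 + 7/4·R1.
R3 ← R3 − 47/24·R1.
R4 ← R4 − 1/3·R1.
R2 ← R2 / (-39/16).
R1 ← R1 + 1/4·R2.
R3 ← R3 − 623/96·R2.
R4 ← R4 + 17/12·R2.
R3 ← R3 / (304/351).
R1 ← R1 + 64/117·R3.
R2 ← R2 − 56/117·R3.
R4 ← R4 + 152/351·R3.
Row 4 reduces to 0 = 1, a contradiction. The system is inconsistent.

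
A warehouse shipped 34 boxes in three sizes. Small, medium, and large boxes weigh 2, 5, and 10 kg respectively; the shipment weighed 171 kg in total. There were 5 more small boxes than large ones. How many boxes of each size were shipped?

small boxes: 13, medium boxes: 13, large boxes: 8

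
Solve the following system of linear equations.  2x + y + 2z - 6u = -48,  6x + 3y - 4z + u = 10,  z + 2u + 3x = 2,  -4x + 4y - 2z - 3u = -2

Row-reduce the augmented matrix:
R1 ← R1 / (2).
R2 ← R2 − 6·R1.
R3 ← R3 − 3·R1.
R4 ← R4 + 4·R1.
Swap R2 and R3.
R2 ← R2 / (-3/2).
R1 ← R1 − 1/2·R2.
R4 ← R4 − 6·R2.
R3 ← R3 / (-10).
R1 ← R1 − 1/3·R3.
R2 ← R2 − 4/3·R3.
R4 ← R4 + 6·R3.
R4 ← R4 / (88/5).
R1 ← R1 − 13/10·R4.
R2 ← R2 + 24/5·R4.
R3 ← R3 + 19/10·R4.
Reading off the reduced rows gives x = -2, y = 0, z = -4, u = 6.

x = -2, y = 0, z = -4, u = 6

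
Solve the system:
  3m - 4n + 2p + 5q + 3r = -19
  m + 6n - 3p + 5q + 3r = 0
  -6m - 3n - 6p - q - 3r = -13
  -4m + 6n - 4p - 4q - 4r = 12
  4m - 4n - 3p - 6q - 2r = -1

Row-reduce the augmented matrix:
R1 ← R1 / (3).
R2 ← R2 − 1·R1.
R3 ← R3 + 6·R1.
R4 ← R4 + 4·R1.
R5 ← R5 − 4·R1.
R2 ← R2 / (22/3).
R1 ← R1 + 4/3·R2.
R3 ← R3 + 11·R2.
R4 ← R4 − 2/3·R2.
R5 ← R5 − 4/3·R2.
R3 ← R3 / (-15/2).
R2 ← R2 + 1/2·R3.
R4 ← R4 + 1·R3.
R5 ← R5 + 5·R3.
R4 ← R4 / (82/165).
R1 ← R1 − 25/11·R4.
R2 ← R2 + 79/165·R4.
R3 ← R3 + 28/15·R4.
R5 ← R5 + 746/33·R4.
R5 ← R5 / (-2256/41).
R1 ← R1 − 240/41·R5.
R2 ← R2 + 44/41·R5.
R3 ← R3 + 184/41·R5.
R4 ← R4 + 81/41·R5.
Reading off the reduced rows gives m = -2, n = 2, p = 1, q = -5, r = 6.

m = -2, n = 2, p = 1, q = -5, r = 6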